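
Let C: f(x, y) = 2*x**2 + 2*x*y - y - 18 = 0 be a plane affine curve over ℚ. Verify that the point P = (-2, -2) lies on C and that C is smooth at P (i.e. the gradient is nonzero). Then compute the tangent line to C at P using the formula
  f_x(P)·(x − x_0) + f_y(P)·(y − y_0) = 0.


Tangent line at P: -12*x - 5*y - 34 = 0.

Step 1: f(-2, -2) = 0, so P lies on C.
Step 2: partial derivatives
  f_x(x, y) = 4*x + 2*y, f_y(x, y) = 2*x - 1.
  f_x(P) = -12, f_y(P) = -5 (gradient nonzero, so P is smooth).
Step 3: tangent line at P: -12·(x − -2) + -5·(y − -2) = 0.
Expanding: -12*x - 5*y - 34 = 0.


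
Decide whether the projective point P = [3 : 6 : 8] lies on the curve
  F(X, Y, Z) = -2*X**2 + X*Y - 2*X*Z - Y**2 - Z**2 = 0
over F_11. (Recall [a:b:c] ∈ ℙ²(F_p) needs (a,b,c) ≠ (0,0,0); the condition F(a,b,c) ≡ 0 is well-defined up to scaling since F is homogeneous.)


F(3,6,8) ≡ 6 (mod 11); P is NOT on the curve.

Evaluate F(3, 6, 8) term-by-term (mod 11).
  -2*X**2 ↦ -2·9·1·1 = -18
  X*Y ↦ 1·3·6·1 = 18
  -2*X*Z ↦ -2·3·1·8 = -48
  -Y**2 ↦ -1·1·36·1 = -36
  -Z**2 ↦ -1·1·1·64 = -64
Sum: F(3, 6, 8) = (-18) + (18) + (-48) + (-36) + (-64) = -148.
Reducing mod 11: -148 ≡ 6 (mod 11).
Since F(a, b, c) ≡ 6 ≠ 0 (mod 11), P does NOT lie on the curve.


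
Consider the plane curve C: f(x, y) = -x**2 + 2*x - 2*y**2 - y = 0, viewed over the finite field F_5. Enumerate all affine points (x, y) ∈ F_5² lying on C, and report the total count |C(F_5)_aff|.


Affine F_5-points: {(0, 0), (0, 2), (1, 3), (1, 4), (2, 0), (2, 2)}; count = 6.

For each of the 25 pairs (x, y) ∈ F_5², evaluate f(x, y) mod 5. Record the zeros.
  x = 0: [0↦0, 1↦2, 2↦0, 3↦4, 4↦4]  zeros at y ∈ {0, 2}
  x = 1: [0↦1, 1↦3, 2↦1, 3↦0, 4↦0]  zeros at y ∈ {3, 4}
  x = 2: [0↦0, 1↦2, 2↦0, 3↦4, 4↦4]  zeros at y ∈ {0, 2}
  x = 3: [0↦2, 1↦4, 2↦2, 3↦1, 4↦1]  zeros at y ∈ ∅
  x = 4: [0↦2, 1↦4, 2↦2, 3↦1, 4↦1]  zeros at y ∈ ∅
Collecting zeros: affine points = {(0, 0), (0, 2), (1, 3), (1, 4), (2, 0), (2, 2)}.
Total count |C(F_5)_aff| = 6.


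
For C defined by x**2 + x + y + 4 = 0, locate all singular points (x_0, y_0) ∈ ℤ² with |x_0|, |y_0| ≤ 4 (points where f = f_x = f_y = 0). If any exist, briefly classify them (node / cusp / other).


No singular points in the scanned grid; C is smooth there.

Compute partial derivatives:
  f_x = 2*x + 1.
  f_y = 1.
f_y = 1 is a nonzero constant, so f_y never vanishes: no point (x, y) can satisfy f = f_x = f_y = 0. In particular no (x, y) ∈ {−4, ..., 4}² is singular; the curve is smooth.


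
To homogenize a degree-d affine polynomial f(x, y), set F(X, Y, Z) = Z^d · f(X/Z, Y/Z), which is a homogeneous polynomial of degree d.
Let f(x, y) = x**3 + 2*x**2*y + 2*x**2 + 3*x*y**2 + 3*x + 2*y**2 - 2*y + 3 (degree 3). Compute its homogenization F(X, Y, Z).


F(X, Y, Z) = X**3 + 2*X**2*Y + 2*X**2*Z + 3*X*Y**2 + 3*X*Z**2 + 2*Y**2*Z - 2*Y*Z**2 + 3*Z**3

deg(f) = 3.
Substitute x = X/Z, y = Y/Z into f, then multiply by Z^3.
  monomial 1·x^3·y^0 ↦ 1·X^3·Y^0·Z^0.
  monomial 2·x^2·y^1 ↦ 2·X^2·Y^1·Z^0.
  monomial 2·x^2·y^0 ↦ 2·X^2·Y^0·Z^1.
  monomial 3·x^1·y^2 ↦ 3·X^1·Y^2·Z^0.
  monomial 3·x^1·y^0 ↦ 3·X^1·Y^0·Z^2.
  monomial 2·x^0·y^2 ↦ 2·X^0·Y^2·Z^1.
  monomial -2·x^0·y^1 ↦ -2·X^0·Y^1·Z^2.
  monomial 3·x^0·y^0 ↦ 3·X^0·Y^0·Z^3.
Collecting: F(X, Y, Z) = X**3 + 2*X**2*Y + 2*X**2*Z + 3*X*Y**2 + 3*X*Z**2 + 2*Y**2*Z - 2*Y*Z**2 + 3*Z**3.


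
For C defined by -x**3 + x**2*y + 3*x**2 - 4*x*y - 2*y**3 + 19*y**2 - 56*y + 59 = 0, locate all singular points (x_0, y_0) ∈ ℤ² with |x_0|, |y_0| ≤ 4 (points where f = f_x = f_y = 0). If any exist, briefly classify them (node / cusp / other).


Singular points: {(2, 3)}; classification: cusp.

Compute partial derivatives:
  f_x = -3*x**2 + 2*x*y + 6*x - 4*y.
  f_y = x**2 - 4*x - 6*y**2 + 38*y - 56.
Scan x_0 ∈ {−4, ..., 4}. For each x_0, f_y(x_0, y) is a polynomial in y; find its integer roots y ∈ {−4, ..., 4}, then test f_x and f at those candidates.
  x = -4: f_y(-4, y) = -6*y**2 + 38*y - 24; no integer root y with |y| ≤ 4.
  x = -3: f_y(-3, y) = -6*y**2 + 38*y - 35; no integer root y with |y| ≤ 4.
  x = -2: f_y(-2, y) = -6*y**2 + 38*y - 44; no integer root y with |y| ≤ 4.
  x = -1: f_y(-1, y) = -6*y**2 + 38*y - 51; no integer root y with |y| ≤ 4.
  x = 0: f_y(0, y) = -6*y**2 + 38*y - 56; vanishes at y ∈ {4}. (0, 4): f_x = -16 ≠ 0.
  x = 1: f_y(1, y) = -6*y**2 + 38*y - 59; no integer root y with |y| ≤ 4.
  x = 2: f_y(2, y) = -6*y**2 + 38*y - 60; vanishes at y ∈ {3}. (2, 3): f_x = 0, f = 0 — SINGULAR.
  x = 3: f_y(3, y) = -6*y**2 + 38*y - 59; no integer root y with |y| ≤ 4.
  x = 4: f_y(4, y) = -6*y**2 + 38*y - 56; vanishes at y ∈ {4}. (4, 4): f_x = -8 ≠ 0.
Only singular point on the grid: (2, 3).
Classify: substitute x = 2 + u, y = 3 + v and expand: f = -u**3 + u**2*v - 2*v**3 + v**2.
No constant or linear terms (consistent with a singular point). Quadratic part: v**2. Cubic part: -u**3 + u**2*v - 2*v**3.
The quadratic part v**2 is a perfect square, so there is a single (double) tangent line v = 0, i.e. y = 3. Restricting the cubic part to that line (v = 0) leaves -u**3 ≠ 0, so f is not divisible by v and the branch is v² ≈ u**3 to lowest order — this is a cusp.
Classification: cusp.


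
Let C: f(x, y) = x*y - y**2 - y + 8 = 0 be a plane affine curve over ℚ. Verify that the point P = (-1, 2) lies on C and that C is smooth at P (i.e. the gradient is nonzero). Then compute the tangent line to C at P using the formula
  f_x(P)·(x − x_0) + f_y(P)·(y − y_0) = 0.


Tangent line at P: 2*x - 6*y + 14 = 0.

Step 1: f(-1, 2) = 0, so P lies on C.
Step 2: partial derivatives
  f_x(x, y) = y, f_y(x, y) = x - 2*y - 1.
  f_x(P) = 2, f_y(P) = -6 (gradient nonzero, so P is smooth).
Step 3: tangent line at P: 2·(x − -1) + -6·(y − 2) = 0.
Expanding: 2*x - 6*y + 14 = 0.


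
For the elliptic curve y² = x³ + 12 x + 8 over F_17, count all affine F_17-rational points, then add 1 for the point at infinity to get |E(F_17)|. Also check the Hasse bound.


Affine points = {(0, 5), (0, 12), (1, 2), (1, 15), (4, 1), (4, 16), (8, 2), (8, 15), (11, 3), (11, 14), (13, 7), (13, 10), (14, 8), (14, 9)}; affine count = 14; |E(F_17)| = 15.

Discriminant check: Δ ∝ 4a³ + 27b² = 4·12³ + 27·8² = 4·1728 + 27·64 ≡ 4 (mod 17). Nonzero ⇒ E is nonsingular.
For each x ∈ F_17, compute rhs = x³ + 12·x + 8 mod 17, then count y ∈ F_17 with y² ≡ rhs.
  x = 0: rhs = 8, matching y values: 5, 12 (2 points).
  x = 1: rhs = 4, matching y values: 2, 15 (2 points).
  x = 2: rhs = 6, matching y values: none (0 points).
  x = 3: rhs = 3, matching y values: none (0 points).
  x = 4: rhs = 1, matching y values: 1, 16 (2 points).
  x = 5: rhs = 6, matching y values: none (0 points).
  x = 6: rhs = 7, matching y values: none (0 points).
  x = 7: rhs = 10, matching y values: none (0 points).
  x = 8: rhs = 4, matching y values: 2, 15 (2 points).
  x = 9: rhs = 12, matching y values: none (0 points).
  x = 10: rhs = 6, matching y values: none (0 points).
  x = 11: rhs = 9, matching y values: 3, 14 (2 points).
  x = 12: rhs = 10, matching y values: none (0 points).
  x = 13: rhs = 15, matching y values: 7, 10 (2 points).
  x = 14: rhs = 13, matching y values: 8, 9 (2 points).
  x = 15: rhs = 10, matching y values: none (0 points).
  x = 16: rhs = 12, matching y values: none (0 points).
Total affine count: 14.
Full point count |E(F_17)| = 14 + 1 = 15.
Hasse bound: |15 − (17+1)| = |-3| = 3 ≤ 2√17 ≈ 8.2462 ✓.


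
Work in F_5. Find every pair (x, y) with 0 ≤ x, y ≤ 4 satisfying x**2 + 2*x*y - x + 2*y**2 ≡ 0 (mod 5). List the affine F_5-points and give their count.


Affine F_5-points: {(0, 0), (1, 0), (1, 4), (2, 4)}; count = 4.

For each of the 25 pairs (x, y) ∈ F_5², evaluate f(x, y) mod 5. Record the zeros.
  x = 0: [0↦0, 1↦2, 2↦3, 3↦3, 4↦2]  zeros at y ∈ {0}
  x = 1: [0↦0, 1↦4, 2↦2, 3↦4, 4↦0]  zeros at y ∈ {0, 4}
  x = 2: [0↦2, 1↦3, 2↦3, 3↦2, 4↦0]  zeros at y ∈ {4}
  x = 3: [0↦1, 1↦4, 2↦1, 3↦2, 4↦2]  zeros at y ∈ ∅
  x = 4: [0↦2, 1↦2, 2↦1, 3↦4, 4↦1]  zeros at y ∈ ∅
Collecting zeros: affine points = {(0, 0), (1, 0), (1, 4), (2, 4)}.
Total count |C(F_5)_aff| = 4.


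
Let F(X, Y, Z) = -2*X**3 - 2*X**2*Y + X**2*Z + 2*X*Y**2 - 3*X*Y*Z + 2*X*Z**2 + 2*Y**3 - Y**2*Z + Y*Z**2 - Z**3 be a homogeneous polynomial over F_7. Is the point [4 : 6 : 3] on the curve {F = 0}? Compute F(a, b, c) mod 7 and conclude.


F(4,6,3) ≡ 6 (mod 7); P is NOT on the curve.

Evaluate F(4, 6, 3) term-by-term (mod 7).
  -2*X**3 ↦ -2·64·1·1 = -128
  -2*X**2*Y ↦ -2·16·6·1 = -192
  X**2*Z ↦ 1·16·1·3 = 48
  2*X*Y**2 ↦ 2·4·36·1 = 288
  -3*X*Y*Z ↦ -3·4·6·3 = -216
  2*X*Z**2 ↦ 2·4·1·9 = 72
  2*Y**3 ↦ 2·1·216·1 = 432
  -Y**2*Z ↦ -1·1·36·3 = -108
  Y*Z**2 ↦ 1·1·6·9 = 54
  -Z**3 ↦ -1·1·1·27 = -27
Sum: F(4, 6, 3) = (-128) + (-192) + (48) + (288) + (-216) + (72) + (432) + (-108) + (54) + (-27) = 223.
Reducing mod 7: 223 ≡ 6 (mod 7).
Since F(a, b, c) ≡ 6 ≠ 0 (mod 7), P does NOT lie on the curve.


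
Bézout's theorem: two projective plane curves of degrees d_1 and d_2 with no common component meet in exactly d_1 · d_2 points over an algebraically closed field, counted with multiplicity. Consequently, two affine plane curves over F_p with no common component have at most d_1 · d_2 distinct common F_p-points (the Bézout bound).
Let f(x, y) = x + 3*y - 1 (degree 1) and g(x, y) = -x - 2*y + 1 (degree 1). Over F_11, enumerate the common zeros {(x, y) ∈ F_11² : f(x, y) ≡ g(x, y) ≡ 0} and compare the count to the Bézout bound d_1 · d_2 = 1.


Common zeros: {(1, 0)}; count = 1; Bézout bound = 1.

deg(f) = 1, deg(g) = 1, so Bézout bound = 1.
Scan x ∈ F_11. For each x, list the y ∈ F_11 with f(x, y) ≡ 0 and those with g(x, y) ≡ 0 (mod 11); the common zeros in that column are the intersection.
  x = 0: f ≡ 0 at y ∈ {4}; g ≡ 0 at y ∈ {6}; common: ∅.
  x = 1: f ≡ 0 at y ∈ {0}; g ≡ 0 at y ∈ {0}; common: {0}.
  x = 2: f ≡ 0 at y ∈ {7}; g ≡ 0 at y ∈ {5}; common: ∅.
  x = 3: f ≡ 0 at y ∈ {3}; g ≡ 0 at y ∈ {10}; common: ∅.
  x = 4: f ≡ 0 at y ∈ {10}; g ≡ 0 at y ∈ {4}; common: ∅.
  x = 5: f ≡ 0 at y ∈ {6}; g ≡ 0 at y ∈ {9}; common: ∅.
  x = 6: f ≡ 0 at y ∈ {2}; g ≡ 0 at y ∈ {3}; common: ∅.
  x = 7: f ≡ 0 at y ∈ {9}; g ≡ 0 at y ∈ {8}; common: ∅.
  x = 8: f ≡ 0 at y ∈ {5}; g ≡ 0 at y ∈ {2}; common: ∅.
  x = 9: f ≡ 0 at y ∈ {1}; g ≡ 0 at y ∈ {7}; common: ∅.
  x = 10: f ≡ 0 at y ∈ {8}; g ≡ 0 at y ∈ {1}; common: ∅.
Collecting: common zeros = {(1, 0)}, so the count is 1.
Comparison with the Bézout bound: 1 ≤ 1 = deg(f)·deg(g), as expected for curves with no common component (the bound is attained).


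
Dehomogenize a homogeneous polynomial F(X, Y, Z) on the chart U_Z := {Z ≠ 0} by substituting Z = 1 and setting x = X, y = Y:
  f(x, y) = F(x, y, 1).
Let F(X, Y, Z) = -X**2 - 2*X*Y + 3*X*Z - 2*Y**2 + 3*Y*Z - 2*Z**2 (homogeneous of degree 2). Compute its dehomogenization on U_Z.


f(x, y) = -x**2 - 2*x*y + 3*x - 2*y**2 + 3*y - 2

On U_Z we set Z = 1. Each monomial c·X^i·Y^j·Z^k in F becomes c·x^i·y^j·1^k = c·x^i·y^j.
Substituting Z = 1: F(X, Y, 1) = -x**2 - 2*x*y + 3*x - 2*y**2 + 3*y - 2.
Note: deg(f) ≤ deg(F) = 2; strict inequality happens when F is divisible by Z (lost terms).


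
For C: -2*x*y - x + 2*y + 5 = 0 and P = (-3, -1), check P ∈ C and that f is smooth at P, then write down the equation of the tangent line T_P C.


Tangent line at P: x + 8*y + 11 = 0.

Step 1: f(-3, -1) = 0, so P lies on C.
Step 2: partial derivatives
  f_x(x, y) = -2*y - 1, f_y(x, y) = 2 - 2*x.
  f_x(P) = 1, f_y(P) = 8 (gradient nonzero, so P is smooth).
Step 3: tangent line at P: 1·(x − -3) + 8·(y − -1) = 0.
Expanding: x + 8*y + 11 = 0.


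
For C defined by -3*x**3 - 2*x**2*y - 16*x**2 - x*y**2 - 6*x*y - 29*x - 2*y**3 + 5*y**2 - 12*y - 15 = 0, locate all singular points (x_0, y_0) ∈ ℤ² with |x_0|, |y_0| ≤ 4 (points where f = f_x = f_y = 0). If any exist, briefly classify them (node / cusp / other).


Singular points: {(-2, 1)}; classification: cusp.

Compute partial derivatives:
  f_x = -9*x**2 - 4*x*y - 32*x - y**2 - 6*y - 29.
  f_y = -2*x**2 - 2*x*y - 6*x - 6*y**2 + 10*y - 12.
Scan x_0 ∈ {−4, ..., 4}. For each x_0, f_y(x_0, y) is a polynomial in y; find its integer roots y ∈ {−4, ..., 4}, then test f_x and f at those candidates.
  x = -4: f_y(-4, y) = -6*y**2 + 18*y - 20; no integer root y with |y| ≤ 4.
  x = -3: f_y(-3, y) = -6*y**2 + 16*y - 12; no integer root y with |y| ≤ 4.
  x = -2: f_y(-2, y) = -6*y**2 + 14*y - 8; vanishes at y ∈ {1}. (-2, 1): f_x = 0, f = 0 — SINGULAR.
  x = -1: f_y(-1, y) = -6*y**2 + 12*y - 8; no integer root y with |y| ≤ 4.
  x = 0: f_y(0, y) = -6*y**2 + 10*y - 12; no integer root y with |y| ≤ 4.
  x = 1: f_y(1, y) = -6*y**2 + 8*y - 20; no integer root y with |y| ≤ 4.
  x = 2: f_y(2, y) = -6*y**2 + 6*y - 32; no integer root y with |y| ≤ 4.
  x = 3: f_y(3, y) = -6*y**2 + 4*y - 48; no integer root y with |y| ≤ 4.
  x = 4: f_y(4, y) = -6*y**2 + 2*y - 68; no integer root y with |y| ≤ 4.
Only singular point on the grid: (-2, 1).
Classify: substitute x = -2 + u, y = 1 + v and expand: f = -3*u**3 - 2*u**2*v - u*v**2 - 2*v**3 + v**2.
No constant or linear terms (consistent with a singular point). Quadratic part: v**2. Cubic part: -3*u**3 - 2*u**2*v - u*v**2 - 2*v**3.
The quadratic part v**2 is a perfect square, so there is a single (double) tangent line v = 0, i.e. y = 1. Restricting the cubic part to that line (v = 0) leaves -3*u**3 ≠ 0, so f is not divisible by v and the branch is v² ≈ 3*u**3 to lowest order — this is a cusp.
Classification: cusp.


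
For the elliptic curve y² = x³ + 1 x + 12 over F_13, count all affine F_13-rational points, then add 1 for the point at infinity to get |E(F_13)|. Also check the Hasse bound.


Affine points = {(0, 5), (0, 8), (1, 1), (1, 12), (2, 3), (2, 10), (3, 4), (3, 9), (5, 5), (5, 8), (6, 0), (8, 5), (8, 8), (9, 3), (9, 10), (12, 6), (12, 7)}; affine count = 17; |E(F_13)| = 18.

Discriminant check: Δ ∝ 4a³ + 27b² = 4·1³ + 27·12² = 4·1 + 27·144 ≡ 5 (mod 13). Nonzero ⇒ E is nonsingular.
For each x ∈ F_13, compute rhs = x³ + 1·x + 12 mod 13, then count y ∈ F_13 with y² ≡ rhs.
  x = 0: rhs = 12, matching y values: 5, 8 (2 points).
  x = 1: rhs = 1, matching y values: 1, 12 (2 points).
  x = 2: rhs = 9, matching y values: 3, 10 (2 points).
  x = 3: rhs = 3, matching y values: 4, 9 (2 points).
  x = 4: rhs = 2, matching y values: none (0 points).
  x = 5: rhs = 12, matching y values: 5, 8 (2 points).
  x = 6: rhs = 0, matching y values: 0 (1 points).
  x = 7: rhs = 11, matching y values: none (0 points).
  x = 8: rhs = 12, matching y values: 5, 8 (2 points).
  x = 9: rhs = 9, matching y values: 3, 10 (2 points).
  x = 10: rhs = 8, matching y values: none (0 points).
  x = 11: rhs = 2, matching y values: none (0 points).
  x = 12: rhs = 10, matching y values: 6, 7 (2 points).
Total affine count: 17.
Full point count |E(F_13)| = 17 + 1 = 18.
Hasse bound: |18 − (13+1)| = |4| = 4 ≤ 2√13 ≈ 7.2111 ✓.


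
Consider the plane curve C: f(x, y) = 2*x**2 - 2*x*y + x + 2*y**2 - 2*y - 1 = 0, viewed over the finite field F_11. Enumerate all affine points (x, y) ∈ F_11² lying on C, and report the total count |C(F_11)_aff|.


Affine F_11-points: {(0, 3), (0, 9), (1, 1), (3, 6), (3, 9), (5, 1), (5, 5), (6, 0), (6, 7), (8, 3), (8, 6), (10, 0)}; count = 12.

For each of the 121 pairs (x, y) ∈ F_11², evaluate f(x, y) mod 11. Record the zeros.
  x = 0: [0↦10, 1↦10, 2↦3, 3↦0, 4↦1, 5↦6, 6↦4, 7↦6, 8↦1, 9↦0, 10↦3]  zeros at y ∈ {3, 9}
  x = 1: [0↦2, 1↦0, 2↦2, 3↦8, 4↦7, 5↦10, 6↦6, 7↦6, 8↦10, 9↦7, 10↦8]  zeros at y ∈ {1}
  x = 2: [0↦9, 1↦5, 2↦5, 3↦9, 4↦6, 5↦7, 6↦1, 7↦10, 8↦1, 9↦7, 10↦6]  zeros at y ∈ ∅
  x = 3: [0↦9, 1↦3, 2↦1, 3↦3, 4↦9, 5↦8, 6↦0, 7↦7, 8↦7, 9↦0, 10↦8]  zeros at y ∈ {6, 9}
  x = 4: [0↦2, 1↦5, 2↦1, 3↦1, 4↦5, 5↦2, 6↦3, 7↦8, 8↦6, 9↦8, 10↦3]  zeros at y ∈ ∅
  x = 5: [0↦10, 1↦0, 2↦5, 3↦3, 4↦5, 5↦0, 6↦10, 7↦2, 8↦9, 9↦9, 10↦2]  zeros at y ∈ {1, 5}
  x = 6: [0↦0, 1↦10, 2↦2, 3↦9, 4↦9, 5↦2, 6↦10, 7↦0, 8↦5, 9↦3, 10↦5]  zeros at y ∈ {0, 7}
  x = 7: [0↦5, 1↦2, 2↦3, 3↦8, 4↦6, 5↦8, 6↦3, 7↦2, 8↦5, 9↦1, 10↦1]  zeros at y ∈ ∅
  x = 8: [0↦3, 1↦9, 2↦8, 3↦0, 4↦7, 5↦7, 6↦0, 7↦8, 8↦9, 9↦3, 10↦1]  zeros at y ∈ {3, 6}
  x = 9: [0↦5, 1↦9, 2↦6, 3↦7, 4↦1, 5↦10, 6↦1, 7↦7, 8↦6, 9↦9, 10↦5]  zeros at y ∈ ∅
  x = 10: [0↦0, 1↦2, 2↦8, 3↦7, 4↦10, 5↦6, 6↦6, 7↦10, 8↦7, 9↦8, 10↦2]  zeros at y ∈ {0}
Collecting zeros: affine points = {(0, 3), (0, 9), (1, 1), (3, 6), (3, 9), (5, 1), (5, 5), (6, 0), (6, 7), (8, 3), (8, 6), (10, 0)}.
Total count |C(F_11)_aff| = 12.


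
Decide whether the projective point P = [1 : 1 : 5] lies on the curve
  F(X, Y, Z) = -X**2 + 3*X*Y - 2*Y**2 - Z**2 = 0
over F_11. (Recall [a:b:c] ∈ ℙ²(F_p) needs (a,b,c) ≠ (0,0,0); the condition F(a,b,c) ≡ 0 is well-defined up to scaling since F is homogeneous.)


F(1,1,5) ≡ 8 (mod 11); P is NOT on the curve.

Evaluate F(1, 1, 5) term-by-term (mod 11).
  -X**2 ↦ -1·1·1·1 = -1
  3*X*Y ↦ 3·1·1·1 = 3
  -2*Y**2 ↦ -2·1·1·1 = -2
  -Z**2 ↦ -1·1·1·25 = -25
Sum: F(1, 1, 5) = (-1) + (3) + (-2) + (-25) = -25.
Reducing mod 11: -25 ≡ 8 (mod 11).
Since F(a, b, c) ≡ 8 ≠ 0 (mod 11), P does NOT lie on the curve.


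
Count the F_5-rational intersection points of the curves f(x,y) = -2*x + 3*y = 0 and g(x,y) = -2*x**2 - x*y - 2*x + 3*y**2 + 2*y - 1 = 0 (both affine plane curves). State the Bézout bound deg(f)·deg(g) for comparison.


Common zeros: {(3, 2), (4, 1)}; count = 2; Bézout bound = 2.

deg(f) = 1, deg(g) = 2, so Bézout bound = 2.
Scan x ∈ F_5. For each x, list the y ∈ F_5 with f(x, y) ≡ 0 and those with g(x, y) ≡ 0 (mod 5); the common zeros in that column are the intersection.
  x = 0: f ≡ 0 at y ∈ {0}; g ≡ 0 at y ∈ {2, 4}; common: ∅.
  x = 1: f ≡ 0 at y ∈ {4}; g ≡ 0 at y ∈ {0, 3}; common: ∅.
  x = 2: f ≡ 0 at y ∈ {3}; g ≡ 0 at y ∈ {1, 4}; common: ∅.
  x = 3: f ≡ 0 at y ∈ {2}; g ≡ 0 at y ∈ {0, 2}; common: {2}.
  x = 4: f ≡ 0 at y ∈ {1}; g ≡ 0 at y ∈ {1, 3}; common: {1}.
Collecting: common zeros = {(3, 2), (4, 1)}, so the count is 2.
Comparison with the Bézout bound: 2 ≤ 2 = deg(f)·deg(g), as expected for curves with no common component (the bound is attained).


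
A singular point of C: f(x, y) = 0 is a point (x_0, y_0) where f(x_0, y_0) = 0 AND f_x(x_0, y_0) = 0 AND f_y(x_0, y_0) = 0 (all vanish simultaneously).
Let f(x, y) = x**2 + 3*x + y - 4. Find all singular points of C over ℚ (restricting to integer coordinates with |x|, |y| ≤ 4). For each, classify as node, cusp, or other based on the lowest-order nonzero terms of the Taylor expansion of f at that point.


No singular points in the scanned grid; C is smooth there.

Compute partial derivatives:
  f_x = 2*x + 3.
  f_y = 1.
f_y = 1 is a nonzero constant, so f_y never vanishes: no point (x, y) can satisfy f = f_x = f_y = 0. In particular no (x, y) ∈ {−4, ..., 4}² is singular; the curve is smooth.


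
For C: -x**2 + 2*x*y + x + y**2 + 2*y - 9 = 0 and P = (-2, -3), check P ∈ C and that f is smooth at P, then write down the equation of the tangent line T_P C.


Tangent line at P: -x - 8*y - 26 = 0.

Step 1: f(-2, -3) = 0, so P lies on C.
Step 2: partial derivatives
  f_x(x, y) = -2*x + 2*y + 1, f_y(x, y) = 2*x + 2*y + 2.
  f_x(P) = -1, f_y(P) = -8 (gradient nonzero, so P is smooth).
Step 3: tangent line at P: -1·(x − -2) + -8·(y − -3) = 0.
Expanding: -x - 8*y - 26 = 0.


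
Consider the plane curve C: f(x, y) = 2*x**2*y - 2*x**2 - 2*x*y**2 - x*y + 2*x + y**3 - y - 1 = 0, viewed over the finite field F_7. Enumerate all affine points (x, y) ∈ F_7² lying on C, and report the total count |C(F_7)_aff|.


Affine F_7-points: {(0, 5), (4, 5), (5, 3), (6, 1)}; count = 4.

For each of the 49 pairs (x, y) ∈ F_7², evaluate f(x, y) mod 7. Record the zeros.
  x = 0: [0↦6, 1↦6, 2↦5, 3↦2, 4↦3, 5↦0, 6↦6]  zeros at y ∈ {5}
  x = 1: [0↦6, 1↦5, 2↦6, 3↦1, 4↦3, 5↦4, 6↦3]  zeros at y ∈ ∅
  x = 2: [0↦2, 1↦4, 2↦4, 3↦1, 4↦1, 5↦3, 6↦6]  zeros at y ∈ ∅
  x = 3: [0↦1, 1↦3, 2↦6, 3↦2, 4↦4, 5↦4, 6↦1]  zeros at y ∈ ∅
  x = 4: [0↦3, 1↦2, 2↦5, 3↦4, 4↦5, 5↦0, 6↦2]  zeros at y ∈ {5}
  x = 5: [0↦1, 1↦1, 2↦1, 3↦0, 4↦4, 5↦5, 6↦2]  zeros at y ∈ {3}
  x = 6: [0↦2, 1↦0, 2↦1, 3↦4, 4↦1, 5↦5, 6↦1]  zeros at y ∈ {1}
Collecting zeros: affine points = {(0, 5), (4, 5), (5, 3), (6, 1)}.
Total count |C(F_7)_aff| = 4.


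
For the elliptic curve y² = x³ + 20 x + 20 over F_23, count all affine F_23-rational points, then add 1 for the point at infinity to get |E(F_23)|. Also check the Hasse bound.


Affine points = {(1, 8), (1, 15), (4, 7), (4, 16), (8, 5), (8, 18), (9, 3), (9, 20), (10, 1), (10, 22), (13, 4), (13, 19), (14, 10), (14, 13), (17, 11), (17, 12), (18, 5), (18, 18), (20, 5), (20, 18), (21, 8), (21, 15)}; affine count = 22; |E(F_23)| = 23.

Discriminant check: Δ ∝ 4a³ + 27b² = 4·20³ + 27·20² = 4·8000 + 27·400 ≡ 20 (mod 23). Nonzero ⇒ E is nonsingular.
For each x ∈ F_23, compute rhs = x³ + 20·x + 20 mod 23, then count y ∈ F_23 with y² ≡ rhs.
  x = 0: rhs = 20, matching y values: none (0 points).
  x = 1: rhs = 18, matching y values: 8, 15 (2 points).
  x = 2: rhs = 22, matching y values: none (0 points).
  x = 3: rhs = 15, matching y values: none (0 points).
  x = 4: rhs = 3, matching y values: 7, 16 (2 points).
  x = 5: rhs = 15, matching y values: none (0 points).
  x = 6: rhs = 11, matching y values: none (0 points).
  x = 7: rhs = 20, matching y values: none (0 points).
  x = 8: rhs = 2, matching y values: 5, 18 (2 points).
  x = 9: rhs = 9, matching y values: 3, 20 (2 points).
  x = 10: rhs = 1, matching y values: 1, 22 (2 points).
  x = 11: rhs = 7, matching y values: none (0 points).
  x = 12: rhs = 10, matching y values: none (0 points).
  x = 13: rhs = 16, matching y values: 4, 19 (2 points).
  x = 14: rhs = 8, matching y values: 10, 13 (2 points).
  x = 15: rhs = 15, matching y values: none (0 points).
  x = 16: rhs = 20, matching y values: none (0 points).
  x = 17: rhs = 6, matching y values: 11, 12 (2 points).
  x = 18: rhs = 2, matching y values: 5, 18 (2 points).
  x = 19: rhs = 14, matching y values: none (0 points).
  x = 20: rhs = 2, matching y values: 5, 18 (2 points).
  x = 21: rhs = 18, matching y values: 8, 15 (2 points).
  x = 22: rhs = 22, matching y values: none (0 points).
Total affine count: 22.
Full point count |E(F_23)| = 22 + 1 = 23.
Hasse bound: |23 − (23+1)| = |-1| = 1 ≤ 2√23 ≈ 9.5917 ✓.


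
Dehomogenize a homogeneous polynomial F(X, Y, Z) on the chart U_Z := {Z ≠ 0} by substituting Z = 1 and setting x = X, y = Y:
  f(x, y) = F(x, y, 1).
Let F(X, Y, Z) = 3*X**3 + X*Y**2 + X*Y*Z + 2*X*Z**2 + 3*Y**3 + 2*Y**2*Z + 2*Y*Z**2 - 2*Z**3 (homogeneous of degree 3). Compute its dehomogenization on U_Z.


f(x, y) = 3*x**3 + x*y**2 + x*y + 2*x + 3*y**3 + 2*y**2 + 2*y - 2

On U_Z we set Z = 1. Each monomial c·X^i·Y^j·Z^k in F becomes c·x^i·y^j·1^k = c·x^i·y^j.
Substituting Z = 1: F(X, Y, 1) = 3*x**3 + x*y**2 + x*y + 2*x + 3*y**3 + 2*y**2 + 2*y - 2.
Note: deg(f) ≤ deg(F) = 3; strict inequality happens when F is divisible by Z (lost terms).


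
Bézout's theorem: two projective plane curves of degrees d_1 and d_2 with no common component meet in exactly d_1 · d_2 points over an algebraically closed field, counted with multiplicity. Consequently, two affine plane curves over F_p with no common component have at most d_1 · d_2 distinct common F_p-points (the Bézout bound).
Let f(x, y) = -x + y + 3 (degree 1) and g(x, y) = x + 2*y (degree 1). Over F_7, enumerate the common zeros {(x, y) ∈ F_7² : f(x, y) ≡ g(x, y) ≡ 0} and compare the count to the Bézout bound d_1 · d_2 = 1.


Common zeros: {(2, 6)}; count = 1; Bézout bound = 1.

deg(f) = 1, deg(g) = 1, so Bézout bound = 1.
Scan x ∈ F_7. For each x, list the y ∈ F_7 with f(x, y) ≡ 0 and those with g(x, y) ≡ 0 (mod 7); the common zeros in that column are the intersection.
  x = 0: f ≡ 0 at y ∈ {4}; g ≡ 0 at y ∈ {0}; common: ∅.
  x = 1: f ≡ 0 at y ∈ {5}; g ≡ 0 at y ∈ {3}; common: ∅.
  x = 2: f ≡ 0 at y ∈ {6}; g ≡ 0 at y ∈ {6}; common: {6}.
  x = 3: f ≡ 0 at y ∈ {0}; g ≡ 0 at y ∈ {2}; common: ∅.
  x = 4: f ≡ 0 at y ∈ {1}; g ≡ 0 at y ∈ {5}; common: ∅.
  x = 5: f ≡ 0 at y ∈ {2}; g ≡ 0 at y ∈ {1}; common: ∅.
  x = 6: f ≡ 0 at y ∈ {3}; g ≡ 0 at y ∈ {4}; common: ∅.
Collecting: common zeros = {(2, 6)}, so the count is 1.
Comparison with the Bézout bound: 1 ≤ 1 = deg(f)·deg(g), as expected for curves with no common component (the bound is attained).


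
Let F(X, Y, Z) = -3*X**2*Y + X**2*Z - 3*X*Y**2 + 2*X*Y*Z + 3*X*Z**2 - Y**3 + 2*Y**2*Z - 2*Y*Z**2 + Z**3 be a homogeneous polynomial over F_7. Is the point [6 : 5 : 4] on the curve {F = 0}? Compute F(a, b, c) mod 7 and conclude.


F(6,5,4) ≡ 4 (mod 7); P is NOT on the curve.

Evaluate F(6, 5, 4) term-by-term (mod 7).
  -3*X**2*Y ↦ -3·36·5·1 = -540
  X**2*Z ↦ 1·36·1·4 = 144
  -3*X*Y**2 ↦ -3·6·25·1 = -450
  2*X*Y*Z ↦ 2·6·5·4 = 240
  3*X*Z**2 ↦ 3·6·1·16 = 288
  -Y**3 ↦ -1·1·125·1 = -125
  2*Y**2*Z ↦ 2·1·25·4 = 200
  -2*Y*Z**2 ↦ -2·1·5·16 = -160
  Z**3 ↦ 1·1·1·64 = 64
Sum: F(6, 5, 4) = (-540) + (144) + (-450) + (240) + (288) + (-125) + (200) + (-160) + (64) = -339.
Reducing mod 7: -339 ≡ 4 (mod 7).
Since F(a, b, c) ≡ 4 ≠ 0 (mod 7), P does NOT lie on the curve.


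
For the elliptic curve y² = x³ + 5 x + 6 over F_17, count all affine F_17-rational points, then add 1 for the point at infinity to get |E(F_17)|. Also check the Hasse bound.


Affine points = {(9, 7), (9, 10), (10, 6), (10, 11), (11, 7), (11, 10), (12, 3), (12, 14), (14, 7), (14, 10), (16, 0)}; affine count = 11; |E(F_17)| = 12.

Discriminant check: Δ ∝ 4a³ + 27b² = 4·5³ + 27·6² = 4·125 + 27·36 ≡ 10 (mod 17). Nonzero ⇒ E is nonsingular.
For each x ∈ F_17, compute rhs = x³ + 5·x + 6 mod 17, then count y ∈ F_17 with y² ≡ rhs.
  x = 0: rhs = 6, matching y values: none (0 points).
  x = 1: rhs = 12, matching y values: none (0 points).
  x = 2: rhs = 7, matching y values: none (0 points).
  x = 3: rhs = 14, matching y values: none (0 points).
  x = 4: rhs = 5, matching y values: none (0 points).
  x = 5: rhs = 3, matching y values: none (0 points).
  x = 6: rhs = 14, matching y values: none (0 points).
  x = 7: rhs = 10, matching y values: none (0 points).
  x = 8: rhs = 14, matching y values: none (0 points).
  x = 9: rhs = 15, matching y values: 7, 10 (2 points).
  x = 10: rhs = 2, matching y values: 6, 11 (2 points).
  x = 11: rhs = 15, matching y values: 7, 10 (2 points).
  x = 12: rhs = 9, matching y values: 3, 14 (2 points).
  x = 13: rhs = 7, matching y values: none (0 points).
  x = 14: rhs = 15, matching y values: 7, 10 (2 points).
  x = 15: rhs = 5, matching y values: none (0 points).
  x = 16: rhs = 0, matching y values: 0 (1 points).
Total affine count: 11.
Full point count |E(F_17)| = 11 + 1 = 12.
Hasse bound: |12 − (17+1)| = |-6| = 6 ≤ 2√17 ≈ 8.2462 ✓.


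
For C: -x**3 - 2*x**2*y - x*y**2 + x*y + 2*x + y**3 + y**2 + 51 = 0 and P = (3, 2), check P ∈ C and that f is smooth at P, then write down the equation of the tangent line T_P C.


Tangent line at P: -51*x - 11*y + 175 = 0.

Step 1: f(3, 2) = 0, so P lies on C.
Step 2: partial derivatives
  f_x(x, y) = -3*x**2 - 4*x*y - y**2 + y + 2, f_y(x, y) = -2*x**2 - 2*x*y + x + 3*y**2 + 2*y.
  f_x(P) = -51, f_y(P) = -11 (gradient nonzero, so P is smooth).
Step 3: tangent line at P: -51·(x − 3) + -11·(y − 2) = 0.
Expanding: -51*x - 11*y + 175 = 0.


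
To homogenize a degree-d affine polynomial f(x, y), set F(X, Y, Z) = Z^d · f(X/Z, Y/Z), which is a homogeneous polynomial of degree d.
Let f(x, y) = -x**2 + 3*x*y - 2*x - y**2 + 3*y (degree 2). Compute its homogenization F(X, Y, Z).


F(X, Y, Z) = -X**2 + 3*X*Y - 2*X*Z - Y**2 + 3*Y*Z

deg(f) = 2.
Substitute x = X/Z, y = Y/Z into f, then multiply by Z^2.
  monomial -1·x^2·y^0 ↦ -1·X^2·Y^0·Z^0.
  monomial 3·x^1·y^1 ↦ 3·X^1·Y^1·Z^0.
  monomial -2·x^1·y^0 ↦ -2·X^1·Y^0·Z^1.
  monomial -1·x^0·y^2 ↦ -1·X^0·Y^2·Z^0.
  monomial 3·x^0·y^1 ↦ 3·X^0·Y^1·Z^1.
Collecting: F(X, Y, Z) = -X**2 + 3*X*Y - 2*X*Z - Y**2 + 3*Y*Z.


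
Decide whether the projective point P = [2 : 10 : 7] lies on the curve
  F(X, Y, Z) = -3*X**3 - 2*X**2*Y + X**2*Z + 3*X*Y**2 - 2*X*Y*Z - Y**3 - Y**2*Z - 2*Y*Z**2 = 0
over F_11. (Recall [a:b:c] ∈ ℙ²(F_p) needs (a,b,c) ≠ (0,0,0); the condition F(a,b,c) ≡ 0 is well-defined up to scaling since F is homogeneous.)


F(2,10,7) ≡ 6 (mod 11); P is NOT on the curve.

Evaluate F(2, 10, 7) term-by-term (mod 11).
  -3*X**3 ↦ -3·8·1·1 = -24
  -2*X**2*Y ↦ -2·4·10·1 = -80
  X**2*Z ↦ 1·4·1·7 = 28
  3*X*Y**2 ↦ 3·2·100·1 = 600
  -2*X*Y*Z ↦ -2·2·10·7 = -280
  -Y**3 ↦ -1·1·1000·1 = -1000
  -Y**2*Z ↦ -1·1·100·7 = -700
  -2*Y*Z**2 ↦ -2·1·10·49 = -980
Sum: F(2, 10, 7) = (-24) + (-80) + (28) + (600) + (-280) + (-1000) + (-700) + (-980) = -2436.
Reducing mod 11: -2436 ≡ 6 (mod 11).
Since F(a, b, c) ≡ 6 ≠ 0 (mod 11), P does NOT lie on the curve.


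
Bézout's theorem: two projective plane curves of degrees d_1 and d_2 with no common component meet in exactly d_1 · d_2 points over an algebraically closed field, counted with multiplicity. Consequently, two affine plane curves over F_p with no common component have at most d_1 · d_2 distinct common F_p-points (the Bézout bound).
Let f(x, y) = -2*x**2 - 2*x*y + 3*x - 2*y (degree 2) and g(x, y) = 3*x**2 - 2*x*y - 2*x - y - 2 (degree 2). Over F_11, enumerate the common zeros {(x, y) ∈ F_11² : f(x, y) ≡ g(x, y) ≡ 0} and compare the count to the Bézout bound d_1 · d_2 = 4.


Common zeros: ∅; count = 0; Bézout bound = 4.

deg(f) = 2, deg(g) = 2, so Bézout bound = 4.
Scan x ∈ F_11. For each x, list the y ∈ F_11 with f(x, y) ≡ 0 and those with g(x, y) ≡ 0 (mod 11); the common zeros in that column are the intersection.
  x = 0: f ≡ 0 at y ∈ {0}; g ≡ 0 at y ∈ {9}; common: ∅.
  x = 1: f ≡ 0 at y ∈ {3}; g ≡ 0 at y ∈ {7}; common: ∅.
  x = 2: f ≡ 0 at y ∈ {7}; g ≡ 0 at y ∈ {10}; common: ∅.
  x = 3: f ≡ 0 at y ∈ {3}; g ≡ 0 at y ∈ {9}; common: ∅.
  x = 4: f ≡ 0 at y ∈ {9}; g ≡ 0 at y ∈ {3}; common: ∅.
  x = 5: f ≡ 0 at y ∈ {9}; g ≡ 0 at y ∈ ∅; common: ∅.
  x = 6: f ≡ 0 at y ∈ {4}; g ≡ 0 at y ∈ {3}; common: ∅.
  x = 7: f ≡ 0 at y ∈ {0}; g ≡ 0 at y ∈ {8}; common: ∅.
  x = 8: f ≡ 0 at y ∈ {4}; g ≡ 0 at y ∈ {7}; common: ∅.
  x = 9: f ≡ 0 at y ∈ {7}; g ≡ 0 at y ∈ {10}; common: ∅.
  x = 10: f ≡ 0 at y ∈ ∅; g ≡ 0 at y ∈ {8}; common: ∅.
Collecting: common zeros = ∅, so the count is 0.
Comparison with the Bézout bound: 0 ≤ 4 = deg(f)·deg(g), as expected for curves with no common component (the affine F_11-count falls short of the bound because intersections may lie at infinity, over extension fields, or carry multiplicity).


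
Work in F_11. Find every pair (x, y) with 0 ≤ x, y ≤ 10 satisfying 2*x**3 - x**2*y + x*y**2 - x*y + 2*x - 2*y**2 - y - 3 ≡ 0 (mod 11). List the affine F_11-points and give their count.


Affine F_11-points: {(2, 4), (4, 2), (4, 3), (5, 7), (7, 8), (7, 10), (9, 4), (9, 9), (10, 1), (10, 6)}; count = 10.

For each of the 121 pairs (x, y) ∈ F_11², evaluate f(x, y) mod 11. Record the zeros.
  x = 0: [0↦8, 1↦5, 2↦9, 3↦9, 4↦5, 5↦8, 6↦7, 7↦2, 8↦4, 9↦2, 10↦7]  zeros at y ∈ ∅
  x = 1: [0↦1, 1↦8, 2↦2, 3↦5, 4↦6, 5↦5, 6↦2, 7↦8, 8↦1, 9↦3, 10↦3]  zeros at y ∈ ∅
  x = 2: [0↦6, 1↦10, 2↦3, 3↦7, 4↦0, 5↦4, 6↦8, 7↦1, 8↦5, 9↦9, 10↦2]  zeros at y ∈ {4}
  x = 3: [0↦2, 1↦1, 2↦2, 3↦5, 4↦10, 5↦6, 6↦4, 7↦4, 8↦6, 9↦10, 10↦5]  zeros at y ∈ ∅
  x = 4: [0↦1, 1↦4, 2↦0, 3↦0, 4↦4, 5↦1, 6↦2, 7↦7, 8↦5, 9↦7, 10↦2]  zeros at y ∈ {2, 3}
  x = 5: [0↦4, 1↦9, 2↦9, 3↦4, 4↦5, 5↦1, 6↦3, 7↦0, 8↦3, 9↦1, 10↦5]  zeros at y ∈ {7}
  x = 6: [0↦1, 1↦6, 2↦8, 3↦7, 4↦3, 5↦7, 6↦8, 7↦6, 8↦1, 9↦4, 10↦4]  zeros at y ∈ ∅
  x = 7: [0↦4, 1↦7, 2↦9, 3↦10, 4↦10, 5↦9, 6↦7, 7↦4, 8↦0, 9↦6, 10↦0]  zeros at y ∈ {8, 10}
  x = 8: [0↦3, 1↦2, 2↦2, 3↦3, 4↦5, 5↦8, 6↦1, 7↦6, 8↦1, 9↦8, 10↦5]  zeros at y ∈ ∅
  x = 9: [0↦10, 1↦3, 2↦10, 3↦9, 4↦0, 5↦5, 6↦2, 7↦2, 8↦5, 9↦0, 10↦9]  zeros at y ∈ {4, 9}
  x = 10: [0↦4, 1↦0, 2↦1, 3↦7, 4↦7, 5↦1, 6↦0, 7↦4, 8↦2, 9↦5, 10↦2]  zeros at y ∈ {1, 6}
Collecting zeros: affine points = {(2, 4), (4, 2), (4, 3), (5, 7), (7, 8), (7, 10), (9, 4), (9, 9), (10, 1), (10, 6)}.
Total count |C(F_11)_aff| = 10.


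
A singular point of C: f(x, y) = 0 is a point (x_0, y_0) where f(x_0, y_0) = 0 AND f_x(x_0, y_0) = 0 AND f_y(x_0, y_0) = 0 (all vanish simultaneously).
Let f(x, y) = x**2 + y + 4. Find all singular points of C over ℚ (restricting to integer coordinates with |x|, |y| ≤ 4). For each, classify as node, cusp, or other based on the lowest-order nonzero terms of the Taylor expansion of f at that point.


No singular points in the scanned grid; C is smooth there.

Compute partial derivatives:
  f_x = 2*x.
  f_y = 1.
f_y = 1 is a nonzero constant, so f_y never vanishes: no point (x, y) can satisfy f = f_x = f_y = 0. In particular no (x, y) ∈ {−4, ..., 4}² is singular; the curve is smooth.


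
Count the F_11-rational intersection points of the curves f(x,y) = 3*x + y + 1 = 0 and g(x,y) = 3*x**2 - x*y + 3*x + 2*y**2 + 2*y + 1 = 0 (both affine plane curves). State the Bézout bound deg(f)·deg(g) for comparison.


Common zeros: {(8, 8), (9, 5)}; count = 2; Bézout bound = 2.

deg(f) = 1, deg(g) = 2, so Bézout bound = 2.
Scan x ∈ F_11. For each x, list the y ∈ F_11 with f(x, y) ≡ 0 and those with g(x, y) ≡ 0 (mod 11); the common zeros in that column are the intersection.
  x = 0: f ≡ 0 at y ∈ {10}; g ≡ 0 at y ∈ ∅; common: ∅.
  x = 1: f ≡ 0 at y ∈ {7}; g ≡ 0 at y ∈ {8}; common: ∅.
  x = 2: f ≡ 0 at y ∈ {4}; g ≡ 0 at y ∈ ∅; common: ∅.
  x = 3: f ≡ 0 at y ∈ {1}; g ≡ 0 at y ∈ ∅; common: ∅.
  x = 4: f ≡ 0 at y ∈ {9}; g ≡ 0 at y ∈ {6}; common: ∅.
  x = 5: f ≡ 0 at y ∈ {6}; g ≡ 0 at y ∈ ∅; common: ∅.
  x = 6: f ≡ 0 at y ∈ {3}; g ≡ 0 at y ∈ {4, 9}; common: ∅.
  x = 7: f ≡ 0 at y ∈ {0}; g ≡ 0 at y ∈ {9, 10}; common: ∅.
  x = 8: f ≡ 0 at y ∈ {8}; g ≡ 0 at y ∈ {6, 8}; common: {8}.
  x = 9: f ≡ 0 at y ∈ {5}; g ≡ 0 at y ∈ {4, 5}; common: {5}.
  x = 10: f ≡ 0 at y ∈ {2}; g ≡ 0 at y ∈ {5, 10}; common: ∅.
Collecting: common zeros = {(8, 8), (9, 5)}, so the count is 2.
Comparison with the Bézout bound: 2 ≤ 2 = deg(f)·deg(g), as expected for curves with no common component (the bound is attained).


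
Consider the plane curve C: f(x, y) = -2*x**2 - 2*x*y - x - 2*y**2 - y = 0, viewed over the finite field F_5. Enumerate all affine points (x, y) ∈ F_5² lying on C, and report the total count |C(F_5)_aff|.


Affine F_5-points: {(0, 0), (0, 2), (1, 3), (2, 0), (3, 1), (3, 3)}; count = 6.

For each of the 25 pairs (x, y) ∈ F_5², evaluate f(x, y) mod 5. Record the zeros.
  x = 0: [0↦0, 1↦2, 2↦0, 3↦4, 4↦4]  zeros at y ∈ {0, 2}
  x = 1: [0↦2, 1↦2, 2↦3, 3↦0, 4↦3]  zeros at y ∈ {3}
  x = 2: [0↦0, 1↦3, 2↦2, 3↦2, 4↦3]  zeros at y ∈ {0}
  x = 3: [0↦4, 1↦0, 2↦2, 3↦0, 4↦4]  zeros at y ∈ {1, 3}
  x = 4: [0↦4, 1↦3, 2↦3, 3↦4, 4↦1]  zeros at y ∈ ∅
Collecting zeros: affine points = {(0, 0), (0, 2), (1, 3), (2, 0), (3, 1), (3, 3)}.
Total count |C(F_5)_aff| = 6.


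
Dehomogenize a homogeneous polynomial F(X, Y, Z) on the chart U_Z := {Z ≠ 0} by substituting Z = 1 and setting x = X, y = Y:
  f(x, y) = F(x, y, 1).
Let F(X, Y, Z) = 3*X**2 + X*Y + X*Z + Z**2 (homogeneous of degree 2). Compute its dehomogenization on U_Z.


f(x, y) = 3*x**2 + x*y + x + 1

On U_Z we set Z = 1. Each monomial c·X^i·Y^j·Z^k in F becomes c·x^i·y^j·1^k = c·x^i·y^j.
Substituting Z = 1: F(X, Y, 1) = 3*x**2 + x*y + x + 1.
Note: deg(f) ≤ deg(F) = 2; strict inequality happens when F is divisible by Z (lost terms).


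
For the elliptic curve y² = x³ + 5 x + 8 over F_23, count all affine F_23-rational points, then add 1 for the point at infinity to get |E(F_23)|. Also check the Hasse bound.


Affine points = {(0, 10), (0, 13), (2, 7), (2, 16), (3, 2), (3, 21), (4, 0), (6, 1), (6, 22), (7, 8), (7, 15), (8, 10), (8, 13), (9, 0), (10, 0), (12, 5), (12, 18), (13, 4), (13, 19), (14, 4), (14, 19), (15, 10), (15, 13), (19, 4), (19, 19), (20, 9), (20, 14), (21, 6), (21, 17), (22, 5), (22, 18)}; affine count = 31; |E(F_23)| = 32.

Discriminant check: Δ ∝ 4a³ + 27b² = 4·5³ + 27·8² = 4·125 + 27·64 ≡ 20 (mod 23). Nonzero ⇒ E is nonsingular.
For each x ∈ F_23, compute rhs = x³ + 5·x + 8 mod 23, then count y ∈ F_23 with y² ≡ rhs.
  x = 0: rhs = 8, matching y values: 10, 13 (2 points).
  x = 1: rhs = 14, matching y values: none (0 points).
  x = 2: rhs = 3, matching y values: 7, 16 (2 points).
  x = 3: rhs = 4, matching y values: 2, 21 (2 points).
  x = 4: rhs = 0, matching y values: 0 (1 points).
  x = 5: rhs = 20, matching y values: none (0 points).
  x = 6: rhs = 1, matching y values: 1, 22 (2 points).
  x = 7: rhs = 18, matching y values: 8, 15 (2 points).
  x = 8: rhs = 8, matching y values: 10, 13 (2 points).
  x = 9: rhs = 0, matching y values: 0 (1 points).
  x = 10: rhs = 0, matching y values: 0 (1 points).
  x = 11: rhs = 14, matching y values: none (0 points).
  x = 12: rhs = 2, matching y values: 5, 18 (2 points).
  x = 13: rhs = 16, matching y values: 4, 19 (2 points).
  x = 14: rhs = 16, matching y values: 4, 19 (2 points).
  x = 15: rhs = 8, matching y values: 10, 13 (2 points).
  x = 16: rhs = 21, matching y values: none (0 points).
  x = 17: rhs = 15, matching y values: none (0 points).
  x = 18: rhs = 19, matching y values: none (0 points).
  x = 19: rhs = 16, matching y values: 4, 19 (2 points).
  x = 20: rhs = 12, matching y values: 9, 14 (2 points).
  x = 21: rhs = 13, matching y values: 6, 17 (2 points).
  x = 22: rhs = 2, matching y values: 5, 18 (2 points).
Total affine count: 31.
Full point count |E(F_23)| = 31 + 1 = 32.
Hasse bound: |32 − (23+1)| = |8| = 8 ≤ 2√23 ≈ 9.5917 ✓.


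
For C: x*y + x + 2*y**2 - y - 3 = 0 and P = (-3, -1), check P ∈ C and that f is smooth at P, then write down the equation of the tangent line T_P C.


Tangent line at P: -8*y - 8 = 0.

Step 1: f(-3, -1) = 0, so P lies on C.
Step 2: partial derivatives
  f_x(x, y) = y + 1, f_y(x, y) = x + 4*y - 1.
  f_x(P) = 0, f_y(P) = -8 (gradient nonzero, so P is smooth).
Step 3: tangent line at P: 0·(x − -3) + -8·(y − -1) = 0.
Expanding: -8*y - 8 = 0.


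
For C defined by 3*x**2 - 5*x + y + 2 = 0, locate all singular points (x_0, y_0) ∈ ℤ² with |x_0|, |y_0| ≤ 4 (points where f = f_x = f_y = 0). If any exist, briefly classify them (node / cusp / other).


No singular points in the scanned grid; C is smooth there.

Compute partial derivatives:
  f_x = 6*x - 5.
  f_y = 1.
f_y = 1 is a nonzero constant, so f_y never vanishes: no point (x, y) can satisfy f = f_x = f_y = 0. In particular no (x, y) ∈ {−4, ..., 4}² is singular; the curve is smooth.


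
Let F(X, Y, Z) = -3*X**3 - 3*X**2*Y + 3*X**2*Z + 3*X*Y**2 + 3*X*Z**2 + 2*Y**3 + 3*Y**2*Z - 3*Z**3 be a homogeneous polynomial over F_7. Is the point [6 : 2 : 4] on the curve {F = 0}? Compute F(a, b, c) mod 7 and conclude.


F(6,2,4) ≡ 3 (mod 7); P is NOT on the curve.

Evaluate F(6, 2, 4) term-by-term (mod 7).
  -3*X**3 ↦ -3·216·1·1 = -648
  -3*X**2*Y ↦ -3·36·2·1 = -216
  3*X**2*Z ↦ 3·36·1·4 = 432
  3*X*Y**2 ↦ 3·6·4·1 = 72
  3*X*Z**2 ↦ 3·6·1·16 = 288
  2*Y**3 ↦ 2·1·8·1 = 16
  3*Y**2*Z ↦ 3·1·4·4 = 48
  -3*Z**3 ↦ -3·1·1·64 = -192
Sum: F(6, 2, 4) = (-648) + (-216) + (432) + (72) + (288) + (16) + (48) + (-192) = -200.
Reducing mod 7: -200 ≡ 3 (mod 7).
Since F(a, b, c) ≡ 3 ≠ 0 (mod 7), P does NOT lie on the curve.
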